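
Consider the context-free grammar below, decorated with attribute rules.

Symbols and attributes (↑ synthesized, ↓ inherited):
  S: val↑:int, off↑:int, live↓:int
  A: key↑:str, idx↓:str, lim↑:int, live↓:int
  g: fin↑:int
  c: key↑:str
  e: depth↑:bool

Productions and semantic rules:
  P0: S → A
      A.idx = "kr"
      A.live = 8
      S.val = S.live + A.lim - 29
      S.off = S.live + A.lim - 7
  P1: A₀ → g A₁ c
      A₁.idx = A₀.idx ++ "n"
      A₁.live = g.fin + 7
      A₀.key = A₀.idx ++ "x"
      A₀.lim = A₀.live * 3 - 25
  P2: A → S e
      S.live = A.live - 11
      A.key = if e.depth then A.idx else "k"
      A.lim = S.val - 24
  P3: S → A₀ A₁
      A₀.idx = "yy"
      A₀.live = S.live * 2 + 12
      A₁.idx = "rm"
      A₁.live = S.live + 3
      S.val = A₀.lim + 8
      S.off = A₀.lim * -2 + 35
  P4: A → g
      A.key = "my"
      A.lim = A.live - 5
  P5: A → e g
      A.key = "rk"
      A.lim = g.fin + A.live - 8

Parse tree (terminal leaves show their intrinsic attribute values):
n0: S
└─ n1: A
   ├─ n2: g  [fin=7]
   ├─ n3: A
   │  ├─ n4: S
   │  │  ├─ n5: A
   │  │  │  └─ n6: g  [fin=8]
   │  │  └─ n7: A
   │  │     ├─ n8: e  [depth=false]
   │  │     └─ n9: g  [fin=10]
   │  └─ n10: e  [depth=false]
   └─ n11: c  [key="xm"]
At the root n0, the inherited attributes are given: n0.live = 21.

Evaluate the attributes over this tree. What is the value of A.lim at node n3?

-3

1. n0.live = 21  [given at root]
2. n1.idx = "kr"  ["kr"]
3. n1.live = 8  [8]
4. n2.fin = 7  [terminal]
5. n3.idx = "krn"  [A₀.idx ++ "n"]
6. n3.live = 14  [g.fin + 7]
7. n4.live = 3  [A.live - 11]
8. n5.idx = "yy"  ["yy"]
9. n5.live = 18  [S.live * 2 + 12]
10. n6.fin = 8  [terminal]
11. n5.key = "my"  ["my"]
12. n5.lim = 13  [A.live - 5]
13. n7.idx = "rm"  ["rm"]
14. n7.live = 6  [S.live + 3]
15. n8.depth = false  [terminal]
16. n9.fin = 10  [terminal]
17. n7.key = "rk"  ["rk"]
18. n7.lim = 8  [g.fin + A.live - 8]
19. n4.val = 21  [A₀.lim + 8]
20. n4.off = 9  [A₀.lim * -2 + 35]
21. n10.depth = false  [terminal]
22. n3.key = "k"  [if e.depth then A.idx else "k"]
23. n3.lim = -3  [S.val - 24]
24. n11.key = "xm"  [terminal]
25. n1.key = "krx"  [A₀.idx ++ "x"]
26. n1.lim = -1  [A₀.live * 3 - 25]
27. n0.val = -9  [S.live + A.lim - 29]
28. n0.off = 13  [S.live + A.lim - 7]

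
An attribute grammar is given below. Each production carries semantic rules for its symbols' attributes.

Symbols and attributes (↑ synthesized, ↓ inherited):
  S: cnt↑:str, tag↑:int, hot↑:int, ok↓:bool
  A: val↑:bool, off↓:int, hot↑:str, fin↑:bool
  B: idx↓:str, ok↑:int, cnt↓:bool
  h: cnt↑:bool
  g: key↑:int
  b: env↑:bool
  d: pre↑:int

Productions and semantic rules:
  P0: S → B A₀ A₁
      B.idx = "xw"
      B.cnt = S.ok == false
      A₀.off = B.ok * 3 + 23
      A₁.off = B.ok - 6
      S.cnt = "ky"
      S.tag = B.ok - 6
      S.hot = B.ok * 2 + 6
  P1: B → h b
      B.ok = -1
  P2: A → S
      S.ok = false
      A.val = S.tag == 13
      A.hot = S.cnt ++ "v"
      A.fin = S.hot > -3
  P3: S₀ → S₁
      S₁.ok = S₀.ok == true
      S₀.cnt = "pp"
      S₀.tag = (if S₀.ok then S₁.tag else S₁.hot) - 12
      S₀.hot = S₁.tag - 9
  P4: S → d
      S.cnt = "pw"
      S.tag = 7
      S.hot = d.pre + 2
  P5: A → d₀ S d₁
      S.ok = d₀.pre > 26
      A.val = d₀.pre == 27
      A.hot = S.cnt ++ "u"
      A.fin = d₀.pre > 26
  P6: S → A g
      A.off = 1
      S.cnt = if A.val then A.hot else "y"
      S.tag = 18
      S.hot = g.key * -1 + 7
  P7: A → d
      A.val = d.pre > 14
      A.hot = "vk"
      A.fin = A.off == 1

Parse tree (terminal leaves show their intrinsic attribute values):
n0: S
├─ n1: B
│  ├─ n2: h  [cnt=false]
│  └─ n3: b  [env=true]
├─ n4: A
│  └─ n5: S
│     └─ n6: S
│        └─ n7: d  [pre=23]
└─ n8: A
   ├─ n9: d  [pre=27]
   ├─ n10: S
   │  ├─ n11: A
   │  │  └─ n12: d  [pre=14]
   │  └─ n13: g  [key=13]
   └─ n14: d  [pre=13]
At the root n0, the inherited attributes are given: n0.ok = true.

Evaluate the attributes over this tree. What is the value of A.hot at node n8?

1. n0.ok = true  [given at root]
2. n1.idx = "xw"  ["xw"]
3. n1.cnt = false  [S.ok == false]
4. n2.cnt = false  [terminal]
5. n3.env = true  [terminal]
6. n1.ok = -1  [-1]
7. n4.off = 20  [B.ok * 3 + 23]
8. n5.ok = false  [false]
9. n6.ok = false  [S₀.ok == true]
10. n7.pre = 23  [terminal]
11. n6.cnt = "pw"  ["pw"]
12. n6.tag = 7  [7]
13. n6.hot = 25  [d.pre + 2]
14. n5.cnt = "pp"  ["pp"]
15. n5.tag = 13  [(if S₀.ok then S₁.tag else S₁.hot) - 12]
16. n5.hot = -2  [S₁.tag - 9]
17. n4.val = true  [S.tag == 13]
18. n4.hot = "ppv"  [S.cnt ++ "v"]
19. n4.fin = true  [S.hot > -3]
20. n8.off = -7  [B.ok - 6]
21. n9.pre = 27  [terminal]
22. n10.ok = true  [d₀.pre > 26]
23. n11.off = 1  [1]
24. n12.pre = 14  [terminal]
25. n11.val = false  [d.pre > 14]
26. n11.hot = "vk"  ["vk"]
27. n11.fin = true  [A.off == 1]
28. n13.key = 13  [terminal]
29. n10.cnt = "y"  [if A.val then A.hot else "y"]
30. n10.tag = 18  [18]
31. n10.hot = -6  [g.key * -1 + 7]
32. n14.pre = 13  [terminal]
33. n8.val = true  [d₀.pre == 27]
34. n8.hot = "yu"  [S.cnt ++ "u"]
35. n8.fin = true  [d₀.pre > 26]
36. n0.cnt = "ky"  ["ky"]
37. n0.tag = -7  [B.ok - 6]
38. n0.hot = 4  [B.ok * 2 + 6]

"yu"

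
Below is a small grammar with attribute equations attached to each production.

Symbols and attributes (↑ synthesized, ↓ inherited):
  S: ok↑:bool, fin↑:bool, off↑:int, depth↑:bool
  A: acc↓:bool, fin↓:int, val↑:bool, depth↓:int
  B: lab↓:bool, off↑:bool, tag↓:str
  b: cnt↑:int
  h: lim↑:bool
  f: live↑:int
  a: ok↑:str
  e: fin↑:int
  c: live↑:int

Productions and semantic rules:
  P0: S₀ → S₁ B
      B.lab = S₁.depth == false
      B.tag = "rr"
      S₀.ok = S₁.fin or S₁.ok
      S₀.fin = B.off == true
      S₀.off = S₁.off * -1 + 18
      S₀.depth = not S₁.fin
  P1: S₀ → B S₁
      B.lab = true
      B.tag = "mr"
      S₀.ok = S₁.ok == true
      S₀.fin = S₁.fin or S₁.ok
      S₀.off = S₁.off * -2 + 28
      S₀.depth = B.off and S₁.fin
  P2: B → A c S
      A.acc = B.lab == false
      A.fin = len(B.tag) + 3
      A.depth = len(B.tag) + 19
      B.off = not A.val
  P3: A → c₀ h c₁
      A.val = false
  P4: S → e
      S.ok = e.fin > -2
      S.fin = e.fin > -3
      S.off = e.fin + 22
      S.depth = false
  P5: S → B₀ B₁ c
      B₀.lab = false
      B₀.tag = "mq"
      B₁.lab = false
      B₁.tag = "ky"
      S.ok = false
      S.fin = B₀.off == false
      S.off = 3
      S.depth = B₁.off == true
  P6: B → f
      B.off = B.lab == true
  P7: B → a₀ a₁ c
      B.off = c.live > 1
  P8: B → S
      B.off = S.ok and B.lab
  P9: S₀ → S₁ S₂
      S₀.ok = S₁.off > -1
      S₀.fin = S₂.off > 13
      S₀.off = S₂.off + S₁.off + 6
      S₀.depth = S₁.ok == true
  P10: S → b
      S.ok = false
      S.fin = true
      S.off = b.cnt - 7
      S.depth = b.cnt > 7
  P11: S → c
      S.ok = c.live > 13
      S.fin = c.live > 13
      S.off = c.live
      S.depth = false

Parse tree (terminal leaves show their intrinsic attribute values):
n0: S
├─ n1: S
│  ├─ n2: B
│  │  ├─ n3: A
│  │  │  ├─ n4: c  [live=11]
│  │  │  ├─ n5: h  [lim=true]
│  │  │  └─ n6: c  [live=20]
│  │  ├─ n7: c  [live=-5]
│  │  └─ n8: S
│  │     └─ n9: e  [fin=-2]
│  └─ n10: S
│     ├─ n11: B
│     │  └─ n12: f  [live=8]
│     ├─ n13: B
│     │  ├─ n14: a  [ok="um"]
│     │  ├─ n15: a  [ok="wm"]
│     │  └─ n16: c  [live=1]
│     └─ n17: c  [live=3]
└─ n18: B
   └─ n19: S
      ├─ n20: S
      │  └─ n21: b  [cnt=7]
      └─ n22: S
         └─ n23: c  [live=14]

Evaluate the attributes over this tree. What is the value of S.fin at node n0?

1. n2.lab = true  [true]
2. n2.tag = "mr"  ["mr"]
3. n3.acc = false  [B.lab == false]
4. n3.fin = 5  [len(B.tag) + 3]
5. n3.depth = 21  [len(B.tag) + 19]
6. n4.live = 11  [terminal]
7. n5.lim = true  [terminal]
8. n6.live = 20  [terminal]
9. n3.val = false  [false]
10. n7.live = -5  [terminal]
11. n9.fin = -2  [terminal]
12. n8.ok = false  [e.fin > -2]
13. n8.fin = true  [e.fin > -3]
14. n8.off = 20  [e.fin + 22]
15. n8.depth = false  [false]
16. n2.off = true  [not A.val]
17. n11.lab = false  [false]
18. n11.tag = "mq"  ["mq"]
19. n12.live = 8  [terminal]
20. n11.off = false  [B.lab == true]
21. n13.lab = false  [false]
22. n13.tag = "ky"  ["ky"]
23. n14.ok = "um"  [terminal]
24. n15.ok = "wm"  [terminal]
25. n16.live = 1  [terminal]
26. n13.off = false  [c.live > 1]
27. n17.live = 3  [terminal]
28. n10.ok = false  [false]
29. n10.fin = true  [B₀.off == false]
30. n10.off = 3  [3]
31. n10.depth = false  [B₁.off == true]
32. n1.ok = false  [S₁.ok == true]
33. n1.fin = true  [S₁.fin or S₁.ok]
34. n1.off = 22  [S₁.off * -2 + 28]
35. n1.depth = true  [B.off and S₁.fin]
36. n18.lab = false  [S₁.depth == false]
37. n18.tag = "rr"  ["rr"]
38. n21.cnt = 7  [terminal]
39. n20.ok = false  [false]
40. n20.fin = true  [true]
41. n20.off = 0  [b.cnt - 7]
42. n20.depth = false  [b.cnt > 7]
43. n23.live = 14  [terminal]
44. n22.ok = true  [c.live > 13]
45. n22.fin = true  [c.live > 13]
46. n22.off = 14  [c.live]
47. n22.depth = false  [false]
48. n19.ok = true  [S₁.off > -1]
49. n19.fin = true  [S₂.off > 13]
50. n19.off = 20  [S₂.off + S₁.off + 6]
51. n19.depth = false  [S₁.ok == true]
52. n18.off = false  [S.ok and B.lab]
53. n0.ok = true  [S₁.fin or S₁.ok]
54. n0.fin = false  [B.off == true]
55. n0.off = -4  [S₁.off * -1 + 18]
56. n0.depth = false  [not S₁.fin]

false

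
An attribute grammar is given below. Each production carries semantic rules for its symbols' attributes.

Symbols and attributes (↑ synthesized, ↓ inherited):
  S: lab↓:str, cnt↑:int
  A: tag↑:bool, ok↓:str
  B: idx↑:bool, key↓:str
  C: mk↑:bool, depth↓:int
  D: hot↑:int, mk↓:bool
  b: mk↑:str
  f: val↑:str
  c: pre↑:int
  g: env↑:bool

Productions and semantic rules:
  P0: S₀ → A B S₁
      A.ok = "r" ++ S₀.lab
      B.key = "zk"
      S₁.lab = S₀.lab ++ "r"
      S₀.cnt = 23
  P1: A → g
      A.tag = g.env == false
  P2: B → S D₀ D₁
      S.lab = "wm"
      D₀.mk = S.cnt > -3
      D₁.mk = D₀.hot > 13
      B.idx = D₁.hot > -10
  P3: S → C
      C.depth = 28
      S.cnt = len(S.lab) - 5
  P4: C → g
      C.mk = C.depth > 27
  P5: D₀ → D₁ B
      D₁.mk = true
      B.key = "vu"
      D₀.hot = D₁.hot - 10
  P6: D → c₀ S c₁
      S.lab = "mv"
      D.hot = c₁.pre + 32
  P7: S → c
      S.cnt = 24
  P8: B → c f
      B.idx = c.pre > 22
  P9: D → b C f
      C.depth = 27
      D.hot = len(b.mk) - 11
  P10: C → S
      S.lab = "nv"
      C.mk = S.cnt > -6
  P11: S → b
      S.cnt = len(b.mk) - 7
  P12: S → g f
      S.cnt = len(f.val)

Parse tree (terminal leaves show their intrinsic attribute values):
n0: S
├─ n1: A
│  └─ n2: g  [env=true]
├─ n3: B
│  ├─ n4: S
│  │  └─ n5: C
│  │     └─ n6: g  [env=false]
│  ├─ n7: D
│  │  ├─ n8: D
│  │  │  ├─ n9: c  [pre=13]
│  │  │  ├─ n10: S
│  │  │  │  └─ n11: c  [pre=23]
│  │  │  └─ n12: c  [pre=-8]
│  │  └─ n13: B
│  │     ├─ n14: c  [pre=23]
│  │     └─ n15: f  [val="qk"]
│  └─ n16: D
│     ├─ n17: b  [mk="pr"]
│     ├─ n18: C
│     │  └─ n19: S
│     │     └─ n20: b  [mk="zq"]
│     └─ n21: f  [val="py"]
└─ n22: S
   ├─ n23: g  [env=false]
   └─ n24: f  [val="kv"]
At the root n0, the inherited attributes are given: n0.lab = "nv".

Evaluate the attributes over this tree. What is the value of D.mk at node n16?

1. n0.lab = "nv"  [given at root]
2. n1.ok = "rnv"  ["r" ++ S₀.lab]
3. n2.env = true  [terminal]
4. n1.tag = false  [g.env == false]
5. n3.key = "zk"  ["zk"]
6. n4.lab = "wm"  ["wm"]
7. n5.depth = 28  [28]
8. n6.env = false  [terminal]
9. n5.mk = true  [C.depth > 27]
10. n4.cnt = -3  [len(S.lab) - 5]
11. n7.mk = false  [S.cnt > -3]
12. n8.mk = true  [true]
13. n9.pre = 13  [terminal]
14. n10.lab = "mv"  ["mv"]
15. n11.pre = 23  [terminal]
16. n10.cnt = 24  [24]
17. n12.pre = -8  [terminal]
18. n8.hot = 24  [c₁.pre + 32]
19. n13.key = "vu"  ["vu"]
20. n14.pre = 23  [terminal]
21. n15.val = "qk"  [terminal]
22. n13.idx = true  [c.pre > 22]
23. n7.hot = 14  [D₁.hot - 10]
24. n16.mk = true  [D₀.hot > 13]
25. n17.mk = "pr"  [terminal]
26. n18.depth = 27  [27]
27. n19.lab = "nv"  ["nv"]
28. n20.mk = "zq"  [terminal]
29. n19.cnt = -5  [len(b.mk) - 7]
30. n18.mk = true  [S.cnt > -6]
31. n21.val = "py"  [terminal]
32. n16.hot = -9  [len(b.mk) - 11]
33. n3.idx = true  [D₁.hot > -10]
34. n22.lab = "nvr"  [S₀.lab ++ "r"]
35. n23.env = false  [terminal]
36. n24.val = "kv"  [terminal]
37. n22.cnt = 2  [len(f.val)]
38. n0.cnt = 23  [23]

true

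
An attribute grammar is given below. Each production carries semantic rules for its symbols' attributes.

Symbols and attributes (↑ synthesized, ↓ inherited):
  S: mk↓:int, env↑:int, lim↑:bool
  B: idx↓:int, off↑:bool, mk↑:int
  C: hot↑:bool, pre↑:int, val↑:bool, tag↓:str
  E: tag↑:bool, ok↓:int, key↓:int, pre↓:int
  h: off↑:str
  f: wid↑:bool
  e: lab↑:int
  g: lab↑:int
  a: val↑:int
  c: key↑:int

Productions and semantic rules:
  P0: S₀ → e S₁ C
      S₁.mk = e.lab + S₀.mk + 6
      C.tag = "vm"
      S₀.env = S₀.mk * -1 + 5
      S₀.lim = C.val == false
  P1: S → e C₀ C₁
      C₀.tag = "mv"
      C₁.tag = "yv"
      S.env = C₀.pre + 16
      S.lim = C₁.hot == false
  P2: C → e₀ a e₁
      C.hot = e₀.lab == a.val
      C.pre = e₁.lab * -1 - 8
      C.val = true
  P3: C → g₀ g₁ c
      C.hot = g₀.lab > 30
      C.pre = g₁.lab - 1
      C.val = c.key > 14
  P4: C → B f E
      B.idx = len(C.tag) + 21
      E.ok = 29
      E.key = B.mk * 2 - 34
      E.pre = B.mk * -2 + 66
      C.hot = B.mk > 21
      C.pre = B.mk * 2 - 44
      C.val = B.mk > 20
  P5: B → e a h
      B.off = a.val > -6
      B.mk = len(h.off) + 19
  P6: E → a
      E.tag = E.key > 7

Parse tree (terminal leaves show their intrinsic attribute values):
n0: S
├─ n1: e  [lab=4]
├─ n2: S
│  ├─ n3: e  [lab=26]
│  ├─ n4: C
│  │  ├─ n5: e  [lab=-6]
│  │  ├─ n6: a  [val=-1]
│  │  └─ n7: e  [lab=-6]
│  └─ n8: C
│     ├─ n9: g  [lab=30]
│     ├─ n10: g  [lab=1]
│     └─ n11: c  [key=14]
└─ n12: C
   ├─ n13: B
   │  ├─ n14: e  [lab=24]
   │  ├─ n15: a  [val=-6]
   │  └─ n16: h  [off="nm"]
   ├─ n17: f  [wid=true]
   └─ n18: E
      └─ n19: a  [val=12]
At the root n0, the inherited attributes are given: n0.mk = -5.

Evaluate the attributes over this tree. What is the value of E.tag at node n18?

1. n0.mk = -5  [given at root]
2. n1.lab = 4  [terminal]
3. n2.mk = 5  [e.lab + S₀.mk + 6]
4. n3.lab = 26  [terminal]
5. n4.tag = "mv"  ["mv"]
6. n5.lab = -6  [terminal]
7. n6.val = -1  [terminal]
8. n7.lab = -6  [terminal]
9. n4.hot = false  [e₀.lab == a.val]
10. n4.pre = -2  [e₁.lab * -1 - 8]
11. n4.val = true  [true]
12. n8.tag = "yv"  ["yv"]
13. n9.lab = 30  [terminal]
14. n10.lab = 1  [terminal]
15. n11.key = 14  [terminal]
16. n8.hot = false  [g₀.lab > 30]
17. n8.pre = 0  [g₁.lab - 1]
18. n8.val = false  [c.key > 14]
19. n2.env = 14  [C₀.pre + 16]
20. n2.lim = true  [C₁.hot == false]
21. n12.tag = "vm"  ["vm"]
22. n13.idx = 23  [len(C.tag) + 21]
23. n14.lab = 24  [terminal]
24. n15.val = -6  [terminal]
25. n16.off = "nm"  [terminal]
26. n13.off = false  [a.val > -6]
27. n13.mk = 21  [len(h.off) + 19]
28. n17.wid = true  [terminal]
29. n18.ok = 29  [29]
30. n18.key = 8  [B.mk * 2 - 34]
31. n18.pre = 24  [B.mk * -2 + 66]
32. n19.val = 12  [terminal]
33. n18.tag = true  [E.key > 7]
34. n12.hot = false  [B.mk > 21]
35. n12.pre = -2  [B.mk * 2 - 44]
36. n12.val = true  [B.mk > 20]
37. n0.env = 10  [S₀.mk * -1 + 5]
38. n0.lim = false  [C.val == false]

true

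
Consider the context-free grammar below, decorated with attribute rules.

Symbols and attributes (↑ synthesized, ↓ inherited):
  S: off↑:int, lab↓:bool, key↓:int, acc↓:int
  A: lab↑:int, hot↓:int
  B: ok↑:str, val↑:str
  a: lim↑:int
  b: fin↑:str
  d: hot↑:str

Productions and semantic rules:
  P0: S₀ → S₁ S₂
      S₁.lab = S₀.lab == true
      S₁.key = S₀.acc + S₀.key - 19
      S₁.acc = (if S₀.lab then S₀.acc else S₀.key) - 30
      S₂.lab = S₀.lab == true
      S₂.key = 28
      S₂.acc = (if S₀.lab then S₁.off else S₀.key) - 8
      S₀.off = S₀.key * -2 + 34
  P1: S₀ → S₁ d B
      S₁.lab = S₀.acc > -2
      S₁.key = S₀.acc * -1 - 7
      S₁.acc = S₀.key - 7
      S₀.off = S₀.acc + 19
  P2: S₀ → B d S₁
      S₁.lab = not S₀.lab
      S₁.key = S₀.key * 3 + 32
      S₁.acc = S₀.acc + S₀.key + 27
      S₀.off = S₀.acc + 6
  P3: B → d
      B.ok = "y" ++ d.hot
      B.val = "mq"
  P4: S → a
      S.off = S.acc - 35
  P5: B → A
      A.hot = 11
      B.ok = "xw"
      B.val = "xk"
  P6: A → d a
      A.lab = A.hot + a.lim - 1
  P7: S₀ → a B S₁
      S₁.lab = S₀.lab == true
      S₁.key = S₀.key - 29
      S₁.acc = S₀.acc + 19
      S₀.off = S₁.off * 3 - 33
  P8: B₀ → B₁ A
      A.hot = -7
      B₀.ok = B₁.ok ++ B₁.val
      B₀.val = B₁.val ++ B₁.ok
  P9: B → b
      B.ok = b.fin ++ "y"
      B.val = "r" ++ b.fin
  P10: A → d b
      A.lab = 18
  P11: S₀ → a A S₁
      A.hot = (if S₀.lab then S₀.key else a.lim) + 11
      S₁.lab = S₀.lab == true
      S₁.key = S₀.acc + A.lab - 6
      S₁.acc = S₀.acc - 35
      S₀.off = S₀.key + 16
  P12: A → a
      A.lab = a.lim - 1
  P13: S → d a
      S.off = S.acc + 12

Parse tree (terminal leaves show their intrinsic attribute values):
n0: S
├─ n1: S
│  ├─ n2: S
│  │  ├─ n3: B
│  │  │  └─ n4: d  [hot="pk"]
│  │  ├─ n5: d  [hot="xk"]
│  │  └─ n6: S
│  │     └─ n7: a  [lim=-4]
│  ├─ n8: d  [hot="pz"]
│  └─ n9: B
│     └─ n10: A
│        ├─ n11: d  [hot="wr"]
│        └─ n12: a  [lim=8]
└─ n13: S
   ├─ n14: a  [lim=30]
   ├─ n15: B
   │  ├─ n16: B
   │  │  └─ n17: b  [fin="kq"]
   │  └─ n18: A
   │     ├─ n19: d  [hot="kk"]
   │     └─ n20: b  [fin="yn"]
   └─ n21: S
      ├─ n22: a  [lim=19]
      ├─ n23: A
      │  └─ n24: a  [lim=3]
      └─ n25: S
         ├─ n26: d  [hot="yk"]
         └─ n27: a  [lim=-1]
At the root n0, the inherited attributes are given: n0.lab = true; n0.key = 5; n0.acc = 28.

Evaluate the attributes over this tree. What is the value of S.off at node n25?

5

1. n0.lab = true  [given at root]
2. n0.key = 5  [given at root]
3. n0.acc = 28  [given at root]
4. n1.lab = true  [S₀.lab == true]
5. n1.key = 14  [S₀.acc + S₀.key - 19]
6. n1.acc = -2  [(if S₀.lab then S₀.acc else S₀.key) - 30]
7. n2.lab = false  [S₀.acc > -2]
8. n2.key = -5  [S₀.acc * -1 - 7]
9. n2.acc = 7  [S₀.key - 7]
10. n4.hot = "pk"  [terminal]
11. n3.ok = "ypk"  ["y" ++ d.hot]
12. n3.val = "mq"  ["mq"]
13. n5.hot = "xk"  [terminal]
14. n6.lab = true  [not S₀.lab]
15. n6.key = 17  [S₀.key * 3 + 32]
16. n6.acc = 29  [S₀.acc + S₀.key + 27]
17. n7.lim = -4  [terminal]
18. n6.off = -6  [S.acc - 35]
19. n2.off = 13  [S₀.acc + 6]
20. n8.hot = "pz"  [terminal]
21. n10.hot = 11  [11]
22. n11.hot = "wr"  [terminal]
23. n12.lim = 8  [terminal]
24. n10.lab = 18  [A.hot + a.lim - 1]
25. n9.ok = "xw"  ["xw"]
26. n9.val = "xk"  ["xk"]
27. n1.off = 17  [S₀.acc + 19]
28. n13.lab = true  [S₀.lab == true]
29. n13.key = 28  [28]
30. n13.acc = 9  [(if S₀.lab then S₁.off else S₀.key) - 8]
31. n14.lim = 30  [terminal]
32. n17.fin = "kq"  [terminal]
33. n16.ok = "kqy"  [b.fin ++ "y"]
34. n16.val = "rkq"  ["r" ++ b.fin]
35. n18.hot = -7  [-7]
36. n19.hot = "kk"  [terminal]
37. n20.fin = "yn"  [terminal]
38. n18.lab = 18  [18]
39. n15.ok = "kqyrkq"  [B₁.ok ++ B₁.val]
40. n15.val = "rkqkqy"  [B₁.val ++ B₁.ok]
41. n21.lab = true  [S₀.lab == true]
42. n21.key = -1  [S₀.key - 29]
43. n21.acc = 28  [S₀.acc + 19]
44. n22.lim = 19  [terminal]
45. n23.hot = 10  [(if S₀.lab then S₀.key else a.lim) + 11]
46. n24.lim = 3  [terminal]
47. n23.lab = 2  [a.lim - 1]
48. n25.lab = true  [S₀.lab == true]
49. n25.key = 24  [S₀.acc + A.lab - 6]
50. n25.acc = -7  [S₀.acc - 35]
51. n26.hot = "yk"  [terminal]
52. n27.lim = -1  [terminal]
53. n25.off = 5  [S.acc + 12]
54. n21.off = 15  [S₀.key + 16]
55. n13.off = 12  [S₁.off * 3 - 33]
56. n0.off = 24  [S₀.key * -2 + 34]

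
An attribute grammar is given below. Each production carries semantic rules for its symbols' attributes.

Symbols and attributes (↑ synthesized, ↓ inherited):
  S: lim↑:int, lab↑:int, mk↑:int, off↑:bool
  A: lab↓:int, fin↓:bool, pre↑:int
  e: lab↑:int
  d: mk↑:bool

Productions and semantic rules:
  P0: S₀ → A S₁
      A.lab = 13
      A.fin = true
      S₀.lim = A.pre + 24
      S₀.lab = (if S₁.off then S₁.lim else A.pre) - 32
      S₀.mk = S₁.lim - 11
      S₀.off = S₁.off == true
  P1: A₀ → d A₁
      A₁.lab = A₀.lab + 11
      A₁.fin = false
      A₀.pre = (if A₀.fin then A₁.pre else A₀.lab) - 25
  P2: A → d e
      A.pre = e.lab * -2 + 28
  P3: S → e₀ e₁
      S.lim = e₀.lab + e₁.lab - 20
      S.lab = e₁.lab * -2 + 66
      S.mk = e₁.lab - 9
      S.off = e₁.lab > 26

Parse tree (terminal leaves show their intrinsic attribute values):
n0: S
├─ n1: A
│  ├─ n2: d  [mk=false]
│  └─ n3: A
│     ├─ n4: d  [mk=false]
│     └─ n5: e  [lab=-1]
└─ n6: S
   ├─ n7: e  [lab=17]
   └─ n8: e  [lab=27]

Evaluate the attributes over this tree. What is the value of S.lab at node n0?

-8

1. n1.lab = 13  [13]
2. n1.fin = true  [true]
3. n2.mk = false  [terminal]
4. n3.lab = 24  [A₀.lab + 11]
5. n3.fin = false  [false]
6. n4.mk = false  [terminal]
7. n5.lab = -1  [terminal]
8. n3.pre = 30  [e.lab * -2 + 28]
9. n1.pre = 5  [(if A₀.fin then A₁.pre else A₀.lab) - 25]
10. n7.lab = 17  [terminal]
11. n8.lab = 27  [terminal]
12. n6.lim = 24  [e₀.lab + e₁.lab - 20]
13. n6.lab = 12  [e₁.lab * -2 + 66]
14. n6.mk = 18  [e₁.lab - 9]
15. n6.off = true  [e₁.lab > 26]
16. n0.lim = 29  [A.pre + 24]
17. n0.lab = -8  [(if S₁.off then S₁.lim else A.pre) - 32]
18. n0.mk = 13  [S₁.lim - 11]
19. n0.off = true  [S₁.off == true]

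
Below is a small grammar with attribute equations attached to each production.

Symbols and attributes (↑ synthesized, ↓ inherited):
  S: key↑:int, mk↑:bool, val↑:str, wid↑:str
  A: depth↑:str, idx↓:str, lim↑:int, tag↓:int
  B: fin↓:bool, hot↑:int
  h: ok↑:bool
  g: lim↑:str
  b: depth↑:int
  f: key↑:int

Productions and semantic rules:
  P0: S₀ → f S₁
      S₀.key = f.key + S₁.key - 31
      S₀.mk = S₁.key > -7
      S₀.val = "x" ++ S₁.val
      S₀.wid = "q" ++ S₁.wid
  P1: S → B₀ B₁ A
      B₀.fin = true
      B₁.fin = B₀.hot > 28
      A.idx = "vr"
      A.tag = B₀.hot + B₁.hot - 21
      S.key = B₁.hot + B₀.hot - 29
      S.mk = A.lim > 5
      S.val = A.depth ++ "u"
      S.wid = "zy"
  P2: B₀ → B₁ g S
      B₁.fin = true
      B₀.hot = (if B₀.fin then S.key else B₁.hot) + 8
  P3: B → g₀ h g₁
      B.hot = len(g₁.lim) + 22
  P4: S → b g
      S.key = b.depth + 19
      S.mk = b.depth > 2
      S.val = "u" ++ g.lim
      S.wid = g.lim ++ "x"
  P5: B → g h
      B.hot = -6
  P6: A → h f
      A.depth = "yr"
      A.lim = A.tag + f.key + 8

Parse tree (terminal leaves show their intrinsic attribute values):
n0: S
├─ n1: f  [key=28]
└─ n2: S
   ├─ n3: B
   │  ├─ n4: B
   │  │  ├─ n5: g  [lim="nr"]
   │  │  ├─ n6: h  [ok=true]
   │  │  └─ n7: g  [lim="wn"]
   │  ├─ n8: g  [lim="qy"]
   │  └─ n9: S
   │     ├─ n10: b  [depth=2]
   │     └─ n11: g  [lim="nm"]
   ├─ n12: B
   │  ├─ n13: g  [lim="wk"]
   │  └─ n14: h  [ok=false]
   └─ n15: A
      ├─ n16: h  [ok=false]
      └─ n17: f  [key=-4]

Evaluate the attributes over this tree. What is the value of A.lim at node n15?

6

1. n1.key = 28  [terminal]
2. n3.fin = true  [true]
3. n4.fin = true  [true]
4. n5.lim = "nr"  [terminal]
5. n6.ok = true  [terminal]
6. n7.lim = "wn"  [terminal]
7. n4.hot = 24  [len(g₁.lim) + 22]
8. n8.lim = "qy"  [terminal]
9. n10.depth = 2  [terminal]
10. n11.lim = "nm"  [terminal]
11. n9.key = 21  [b.depth + 19]
12. n9.mk = false  [b.depth > 2]
13. n9.val = "unm"  ["u" ++ g.lim]
14. n9.wid = "nmx"  [g.lim ++ "x"]
15. n3.hot = 29  [(if B₀.fin then S.key else B₁.hot) + 8]
16. n12.fin = true  [B₀.hot > 28]
17. n13.lim = "wk"  [terminal]
18. n14.ok = false  [terminal]
19. n12.hot = -6  [-6]
20. n15.idx = "vr"  ["vr"]
21. n15.tag = 2  [B₀.hot + B₁.hot - 21]
22. n16.ok = false  [terminal]
23. n17.key = -4  [terminal]
24. n15.depth = "yr"  ["yr"]
25. n15.lim = 6  [A.tag + f.key + 8]
26. n2.key = -6  [B₁.hot + B₀.hot - 29]
27. n2.mk = true  [A.lim > 5]
28. n2.val = "yru"  [A.depth ++ "u"]
29. n2.wid = "zy"  ["zy"]
30. n0.key = -9  [f.key + S₁.key - 31]
31. n0.mk = true  [S₁.key > -7]
32. n0.val = "xyru"  ["x" ++ S₁.val]
33. n0.wid = "qzy"  ["q" ++ S₁.wid]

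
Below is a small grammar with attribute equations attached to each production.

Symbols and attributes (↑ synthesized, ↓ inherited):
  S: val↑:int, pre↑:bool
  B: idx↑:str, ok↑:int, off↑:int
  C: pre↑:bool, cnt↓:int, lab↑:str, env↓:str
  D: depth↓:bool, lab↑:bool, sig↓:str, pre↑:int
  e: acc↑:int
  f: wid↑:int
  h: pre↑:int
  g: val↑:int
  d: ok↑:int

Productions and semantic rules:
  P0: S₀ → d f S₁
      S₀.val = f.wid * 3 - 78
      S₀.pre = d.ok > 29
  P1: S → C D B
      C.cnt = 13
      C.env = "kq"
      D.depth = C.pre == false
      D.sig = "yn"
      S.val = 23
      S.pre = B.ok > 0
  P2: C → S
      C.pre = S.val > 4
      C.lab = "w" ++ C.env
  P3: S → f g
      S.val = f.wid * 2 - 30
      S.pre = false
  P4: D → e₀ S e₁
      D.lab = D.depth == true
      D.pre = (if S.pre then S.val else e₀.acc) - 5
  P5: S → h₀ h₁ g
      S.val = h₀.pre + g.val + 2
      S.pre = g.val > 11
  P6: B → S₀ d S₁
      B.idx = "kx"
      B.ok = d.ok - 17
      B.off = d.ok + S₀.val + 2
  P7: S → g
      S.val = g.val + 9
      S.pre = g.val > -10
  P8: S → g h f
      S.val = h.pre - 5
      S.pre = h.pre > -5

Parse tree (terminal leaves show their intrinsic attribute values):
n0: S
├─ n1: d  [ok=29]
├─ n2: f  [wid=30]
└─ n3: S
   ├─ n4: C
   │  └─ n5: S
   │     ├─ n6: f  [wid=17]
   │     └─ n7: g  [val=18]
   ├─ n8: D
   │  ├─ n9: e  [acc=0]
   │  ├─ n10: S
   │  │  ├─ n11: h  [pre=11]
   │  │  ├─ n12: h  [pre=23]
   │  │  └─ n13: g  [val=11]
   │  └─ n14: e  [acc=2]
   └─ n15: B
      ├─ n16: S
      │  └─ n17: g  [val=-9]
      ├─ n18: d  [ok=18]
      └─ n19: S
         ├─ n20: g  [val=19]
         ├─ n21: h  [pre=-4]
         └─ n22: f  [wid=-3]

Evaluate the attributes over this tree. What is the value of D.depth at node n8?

1. n1.ok = 29  [terminal]
2. n2.wid = 30  [terminal]
3. n4.cnt = 13  [13]
4. n4.env = "kq"  ["kq"]
5. n6.wid = 17  [terminal]
6. n7.val = 18  [terminal]
7. n5.val = 4  [f.wid * 2 - 30]
8. n5.pre = false  [false]
9. n4.pre = false  [S.val > 4]
10. n4.lab = "wkq"  ["w" ++ C.env]
11. n8.depth = true  [C.pre == false]
12. n8.sig = "yn"  ["yn"]
13. n9.acc = 0  [terminal]
14. n11.pre = 11  [terminal]
15. n12.pre = 23  [terminal]
16. n13.val = 11  [terminal]
17. n10.val = 24  [h₀.pre + g.val + 2]
18. n10.pre = false  [g.val > 11]
19. n14.acc = 2  [terminal]
20. n8.lab = true  [D.depth == true]
21. n8.pre = -5  [(if S.pre then S.val else e₀.acc) - 5]
22. n17.val = -9  [terminal]
23. n16.val = 0  [g.val + 9]
24. n16.pre = true  [g.val > -10]
25. n18.ok = 18  [terminal]
26. n20.val = 19  [terminal]
27. n21.pre = -4  [terminal]
28. n22.wid = -3  [terminal]
29. n19.val = -9  [h.pre - 5]
30. n19.pre = true  [h.pre > -5]
31. n15.idx = "kx"  ["kx"]
32. n15.ok = 1  [d.ok - 17]
33. n15.off = 20  [d.ok + S₀.val + 2]
34. n3.val = 23  [23]
35. n3.pre = true  [B.ok > 0]
36. n0.val = 12  [f.wid * 3 - 78]
37. n0.pre = false  [d.ok > 29]

true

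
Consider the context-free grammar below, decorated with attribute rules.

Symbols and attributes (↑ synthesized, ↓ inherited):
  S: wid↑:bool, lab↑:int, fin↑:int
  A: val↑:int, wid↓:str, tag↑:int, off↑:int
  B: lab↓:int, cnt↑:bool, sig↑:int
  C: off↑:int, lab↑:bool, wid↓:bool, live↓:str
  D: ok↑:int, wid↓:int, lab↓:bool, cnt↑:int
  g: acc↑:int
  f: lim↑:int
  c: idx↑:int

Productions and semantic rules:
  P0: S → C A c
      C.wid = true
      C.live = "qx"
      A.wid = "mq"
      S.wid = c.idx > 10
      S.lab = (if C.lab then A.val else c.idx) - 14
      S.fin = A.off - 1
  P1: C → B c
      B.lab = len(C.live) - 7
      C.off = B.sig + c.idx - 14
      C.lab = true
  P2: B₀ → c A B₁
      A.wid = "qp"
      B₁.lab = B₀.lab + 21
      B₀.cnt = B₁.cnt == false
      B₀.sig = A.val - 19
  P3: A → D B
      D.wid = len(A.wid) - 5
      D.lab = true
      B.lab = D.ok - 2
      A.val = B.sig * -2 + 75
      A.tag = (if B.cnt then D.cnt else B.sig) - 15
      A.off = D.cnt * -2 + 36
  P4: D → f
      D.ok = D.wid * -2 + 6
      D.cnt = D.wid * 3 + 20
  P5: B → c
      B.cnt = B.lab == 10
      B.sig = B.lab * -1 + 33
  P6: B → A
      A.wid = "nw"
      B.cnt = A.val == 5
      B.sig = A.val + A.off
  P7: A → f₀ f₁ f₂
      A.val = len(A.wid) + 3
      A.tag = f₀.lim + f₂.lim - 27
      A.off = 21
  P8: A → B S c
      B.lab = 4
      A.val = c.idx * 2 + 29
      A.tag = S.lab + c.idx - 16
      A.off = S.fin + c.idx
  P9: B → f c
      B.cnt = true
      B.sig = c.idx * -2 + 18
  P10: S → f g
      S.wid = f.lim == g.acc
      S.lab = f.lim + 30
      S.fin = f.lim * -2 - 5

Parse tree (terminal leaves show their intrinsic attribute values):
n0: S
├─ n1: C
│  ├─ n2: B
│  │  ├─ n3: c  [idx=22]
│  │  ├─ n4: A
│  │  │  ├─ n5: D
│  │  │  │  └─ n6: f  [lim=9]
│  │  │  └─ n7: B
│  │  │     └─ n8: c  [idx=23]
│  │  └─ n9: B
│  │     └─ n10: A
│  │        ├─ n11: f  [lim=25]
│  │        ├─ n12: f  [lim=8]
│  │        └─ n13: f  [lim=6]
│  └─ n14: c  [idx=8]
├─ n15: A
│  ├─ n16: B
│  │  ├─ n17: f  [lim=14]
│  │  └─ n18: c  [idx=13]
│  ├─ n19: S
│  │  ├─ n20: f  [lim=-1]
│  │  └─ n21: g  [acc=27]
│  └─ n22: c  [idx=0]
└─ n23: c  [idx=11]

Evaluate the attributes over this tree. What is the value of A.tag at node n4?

1. n1.wid = true  [true]
2. n1.live = "qx"  ["qx"]
3. n2.lab = -5  [len(C.live) - 7]
4. n3.idx = 22  [terminal]
5. n4.wid = "qp"  ["qp"]
6. n5.wid = -3  [len(A.wid) - 5]
7. n5.lab = true  [true]
8. n6.lim = 9  [terminal]
9. n5.ok = 12  [D.wid * -2 + 6]
10. n5.cnt = 11  [D.wid * 3 + 20]
11. n7.lab = 10  [D.ok - 2]
12. n8.idx = 23  [terminal]
13. n7.cnt = true  [B.lab == 10]
14. n7.sig = 23  [B.lab * -1 + 33]
15. n4.val = 29  [B.sig * -2 + 75]
16. n4.tag = -4  [(if B.cnt then D.cnt else B.sig) - 15]
17. n4.off = 14  [D.cnt * -2 + 36]
18. n9.lab = 16  [B₀.lab + 21]
19. n10.wid = "nw"  ["nw"]
20. n11.lim = 25  [terminal]
21. n12.lim = 8  [terminal]
22. n13.lim = 6  [terminal]
23. n10.val = 5  [len(A.wid) + 3]
24. n10.tag = 4  [f₀.lim + f₂.lim - 27]
25. n10.off = 21  [21]
26. n9.cnt = true  [A.val == 5]
27. n9.sig = 26  [A.val + A.off]
28. n2.cnt = false  [B₁.cnt == false]
29. n2.sig = 10  [A.val - 19]
30. n14.idx = 8  [terminal]
31. n1.off = 4  [B.sig + c.idx - 14]
32. n1.lab = true  [true]
33. n15.wid = "mq"  ["mq"]
34. n16.lab = 4  [4]
35. n17.lim = 14  [terminal]
36. n18.idx = 13  [terminal]
37. n16.cnt = true  [true]
38. n16.sig = -8  [c.idx * -2 + 18]
39. n20.lim = -1  [terminal]
40. n21.acc = 27  [terminal]
41. n19.wid = false  [f.lim == g.acc]
42. n19.lab = 29  [f.lim + 30]
43. n19.fin = -3  [f.lim * -2 - 5]
44. n22.idx = 0  [terminal]
45. n15.val = 29  [c.idx * 2 + 29]
46. n15.tag = 13  [S.lab + c.idx - 16]
47. n15.off = -3  [S.fin + c.idx]
48. n23.idx = 11  [terminal]
49. n0.wid = true  [c.idx > 10]
50. n0.lab = 15  [(if C.lab then A.val else c.idx) - 14]
51. n0.fin = -4  [A.off - 1]

-4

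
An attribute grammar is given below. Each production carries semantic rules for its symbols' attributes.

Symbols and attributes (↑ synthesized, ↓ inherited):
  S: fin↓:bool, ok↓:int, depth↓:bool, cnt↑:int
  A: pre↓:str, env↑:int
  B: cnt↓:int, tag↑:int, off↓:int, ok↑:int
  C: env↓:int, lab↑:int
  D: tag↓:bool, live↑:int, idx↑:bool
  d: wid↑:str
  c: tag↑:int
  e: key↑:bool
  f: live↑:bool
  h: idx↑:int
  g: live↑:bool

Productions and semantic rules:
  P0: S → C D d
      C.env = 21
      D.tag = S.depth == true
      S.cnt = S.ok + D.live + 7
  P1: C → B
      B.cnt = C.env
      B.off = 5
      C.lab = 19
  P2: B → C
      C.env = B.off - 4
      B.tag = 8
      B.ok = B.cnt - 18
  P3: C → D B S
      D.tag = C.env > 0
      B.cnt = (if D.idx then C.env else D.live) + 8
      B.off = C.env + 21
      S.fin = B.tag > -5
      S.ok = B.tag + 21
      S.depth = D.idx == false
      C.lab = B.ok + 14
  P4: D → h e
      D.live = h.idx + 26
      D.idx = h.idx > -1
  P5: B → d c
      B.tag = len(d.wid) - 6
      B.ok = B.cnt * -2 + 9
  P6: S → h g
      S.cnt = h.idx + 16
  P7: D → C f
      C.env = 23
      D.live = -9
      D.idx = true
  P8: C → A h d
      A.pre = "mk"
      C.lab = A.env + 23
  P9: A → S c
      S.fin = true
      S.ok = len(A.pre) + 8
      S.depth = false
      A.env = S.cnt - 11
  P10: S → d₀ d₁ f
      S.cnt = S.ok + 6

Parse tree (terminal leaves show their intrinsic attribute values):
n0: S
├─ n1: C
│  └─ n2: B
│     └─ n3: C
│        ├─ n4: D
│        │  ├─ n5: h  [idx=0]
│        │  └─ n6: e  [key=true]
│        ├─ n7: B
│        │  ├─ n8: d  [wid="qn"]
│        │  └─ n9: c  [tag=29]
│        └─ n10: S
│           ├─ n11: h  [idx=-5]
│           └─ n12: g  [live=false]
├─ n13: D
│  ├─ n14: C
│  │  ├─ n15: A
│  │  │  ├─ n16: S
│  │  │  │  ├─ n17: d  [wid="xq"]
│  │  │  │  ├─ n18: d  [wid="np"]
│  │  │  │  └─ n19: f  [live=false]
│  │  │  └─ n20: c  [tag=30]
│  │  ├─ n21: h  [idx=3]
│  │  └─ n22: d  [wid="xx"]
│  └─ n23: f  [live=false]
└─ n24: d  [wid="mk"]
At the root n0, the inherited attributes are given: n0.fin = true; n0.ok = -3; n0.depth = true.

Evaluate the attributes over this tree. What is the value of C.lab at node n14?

28

1. n0.fin = true  [given at root]
2. n0.ok = -3  [given at root]
3. n0.depth = true  [given at root]
4. n1.env = 21  [21]
5. n2.cnt = 21  [C.env]
6. n2.off = 5  [5]
7. n3.env = 1  [B.off - 4]
8. n4.tag = true  [C.env > 0]
9. n5.idx = 0  [terminal]
10. n6.key = true  [terminal]
11. n4.live = 26  [h.idx + 26]
12. n4.idx = true  [h.idx > -1]
13. n7.cnt = 9  [(if D.idx then C.env else D.live) + 8]
14. n7.off = 22  [C.env + 21]
15. n8.wid = "qn"  [terminal]
16. n9.tag = 29  [terminal]
17. n7.tag = -4  [len(d.wid) - 6]
18. n7.ok = -9  [B.cnt * -2 + 9]
19. n10.fin = true  [B.tag > -5]
20. n10.ok = 17  [B.tag + 21]
21. n10.depth = false  [D.idx == false]
22. n11.idx = -5  [terminal]
23. n12.live = false  [terminal]
24. n10.cnt = 11  [h.idx + 16]
25. n3.lab = 5  [B.ok + 14]
26. n2.tag = 8  [8]
27. n2.ok = 3  [B.cnt - 18]
28. n1.lab = 19  [19]
29. n13.tag = true  [S.depth == true]
30. n14.env = 23  [23]
31. n15.pre = "mk"  ["mk"]
32. n16.fin = true  [true]
33. n16.ok = 10  [len(A.pre) + 8]
34. n16.depth = false  [false]
35. n17.wid = "xq"  [terminal]
36. n18.wid = "np"  [terminal]
37. n19.live = false  [terminal]
38. n16.cnt = 16  [S.ok + 6]
39. n20.tag = 30  [terminal]
40. n15.env = 5  [S.cnt - 11]
41. n21.idx = 3  [terminal]
42. n22.wid = "xx"  [terminal]
43. n14.lab = 28  [A.env + 23]
44. n23.live = false  [terminal]
45. n13.live = -9  [-9]
46. n13.idx = true  [true]
47. n24.wid = "mk"  [terminal]
48. n0.cnt = -5  [S.ok + D.live + 7]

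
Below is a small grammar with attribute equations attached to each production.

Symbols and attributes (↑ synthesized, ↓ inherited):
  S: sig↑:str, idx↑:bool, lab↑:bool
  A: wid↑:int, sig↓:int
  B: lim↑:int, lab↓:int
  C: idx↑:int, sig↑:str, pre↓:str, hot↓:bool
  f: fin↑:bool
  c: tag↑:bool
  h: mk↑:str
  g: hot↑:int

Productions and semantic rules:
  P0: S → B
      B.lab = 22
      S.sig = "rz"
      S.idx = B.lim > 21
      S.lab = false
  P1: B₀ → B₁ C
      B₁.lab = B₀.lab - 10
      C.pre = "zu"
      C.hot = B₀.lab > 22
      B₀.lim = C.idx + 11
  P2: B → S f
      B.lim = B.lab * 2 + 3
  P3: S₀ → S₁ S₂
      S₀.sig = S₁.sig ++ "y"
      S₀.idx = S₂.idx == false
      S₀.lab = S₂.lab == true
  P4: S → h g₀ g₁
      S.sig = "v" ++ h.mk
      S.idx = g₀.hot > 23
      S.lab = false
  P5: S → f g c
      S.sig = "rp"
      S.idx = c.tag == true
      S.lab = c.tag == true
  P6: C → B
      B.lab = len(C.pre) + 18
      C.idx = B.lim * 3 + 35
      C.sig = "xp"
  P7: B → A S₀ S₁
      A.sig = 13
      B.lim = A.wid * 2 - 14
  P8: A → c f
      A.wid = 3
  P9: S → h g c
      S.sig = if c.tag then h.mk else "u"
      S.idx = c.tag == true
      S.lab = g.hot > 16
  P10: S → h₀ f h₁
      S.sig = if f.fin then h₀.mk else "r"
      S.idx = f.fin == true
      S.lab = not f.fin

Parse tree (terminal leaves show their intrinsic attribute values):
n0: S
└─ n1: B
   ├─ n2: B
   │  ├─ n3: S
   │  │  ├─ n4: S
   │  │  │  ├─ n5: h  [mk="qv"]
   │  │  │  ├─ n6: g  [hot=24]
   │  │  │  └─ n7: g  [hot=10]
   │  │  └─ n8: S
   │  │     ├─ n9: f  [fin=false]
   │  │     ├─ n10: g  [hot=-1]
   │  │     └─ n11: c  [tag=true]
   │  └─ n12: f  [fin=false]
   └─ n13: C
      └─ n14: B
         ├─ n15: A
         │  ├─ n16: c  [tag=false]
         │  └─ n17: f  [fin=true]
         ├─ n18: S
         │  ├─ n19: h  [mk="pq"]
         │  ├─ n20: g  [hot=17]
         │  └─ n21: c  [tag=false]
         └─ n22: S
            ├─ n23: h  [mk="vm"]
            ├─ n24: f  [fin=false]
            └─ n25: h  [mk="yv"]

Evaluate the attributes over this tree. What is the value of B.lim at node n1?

1. n1.lab = 22  [22]
2. n2.lab = 12  [B₀.lab - 10]
3. n5.mk = "qv"  [terminal]
4. n6.hot = 24  [terminal]
5. n7.hot = 10  [terminal]
6. n4.sig = "vqv"  ["v" ++ h.mk]
7. n4.idx = true  [g₀.hot > 23]
8. n4.lab = false  [false]
9. n9.fin = false  [terminal]
10. n10.hot = -1  [terminal]
11. n11.tag = true  [terminal]
12. n8.sig = "rp"  ["rp"]
13. n8.idx = true  [c.tag == true]
14. n8.lab = true  [c.tag == true]
15. n3.sig = "vqvy"  [S₁.sig ++ "y"]
16. n3.idx = false  [S₂.idx == false]
17. n3.lab = true  [S₂.lab == true]
18. n12.fin = false  [terminal]
19. n2.lim = 27  [B.lab * 2 + 3]
20. n13.pre = "zu"  ["zu"]
21. n13.hot = false  [B₀.lab > 22]
22. n14.lab = 20  [len(C.pre) + 18]
23. n15.sig = 13  [13]
24. n16.tag = false  [terminal]
25. n17.fin = true  [terminal]
26. n15.wid = 3  [3]
27. n19.mk = "pq"  [terminal]
28. n20.hot = 17  [terminal]
29. n21.tag = false  [terminal]
30. n18.sig = "u"  [if c.tag then h.mk else "u"]
31. n18.idx = false  [c.tag == true]
32. n18.lab = true  [g.hot > 16]
33. n23.mk = "vm"  [terminal]
34. n24.fin = false  [terminal]
35. n25.mk = "yv"  [terminal]
36. n22.sig = "r"  [if f.fin then h₀.mk else "r"]
37. n22.idx = false  [f.fin == true]
38. n22.lab = true  [not f.fin]
39. n14.lim = -8  [A.wid * 2 - 14]
40. n13.idx = 11  [B.lim * 3 + 35]
41. n13.sig = "xp"  ["xp"]
42. n1.lim = 22  [C.idx + 11]
43. n0.sig = "rz"  ["rz"]
44. n0.idx = true  [B.lim > 21]
45. n0.lab = false  [false]

22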